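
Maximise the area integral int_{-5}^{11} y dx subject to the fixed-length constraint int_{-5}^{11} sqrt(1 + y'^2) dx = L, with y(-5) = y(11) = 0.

Set up the augmented Lagrangian using a multiplier λ for the length constraint:
    F(y, y') = y − λ sqrt(1 + y'^2).
F has no explicit x dependence, so the Beltrami identity yields a first integral
    F − y' ∂F/∂y' = C.
Compute ∂F/∂y' = −λ y' / sqrt(1 + y'^2). Then
    y − λ sqrt(1 + y'^2) + λ y'^2 / sqrt(1 + y'^2) = C
    ⇒  y − λ / sqrt(1 + y'^2) = C.
Solving for y' and integrating gives
    (x − a)^2 + (y − b)^2 = λ^2,
a circular arc of radius λ. The constants a, b are determined by the endpoint conditions y(-5) = y(11) = 0, and λ is fixed implicitly by the length constraint
    ∫_{-5}^{11} sqrt(1 + y'^2) dx = L.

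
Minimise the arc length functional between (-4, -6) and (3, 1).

Arc-length functional: J[y] = ∫ sqrt(1 + (y')^2) dx.
Lagrangian L = sqrt(1 + (y')^2) has no explicit y dependence, so ∂L/∂y = 0 and the Euler-Lagrange equation gives
    d/dx( y' / sqrt(1 + (y')^2) ) = 0  ⇒  y' / sqrt(1 + (y')^2) = const.
Hence y' is constant, so y(x) is affine.
Fitting the endpoints (-4, -6) and (3, 1):
    slope m = (1 − (-6)) / (3 − (-4)) = 1,
    intercept c = (-6) − m·(-4) = -2.
Extremal: y(x) = x - 2.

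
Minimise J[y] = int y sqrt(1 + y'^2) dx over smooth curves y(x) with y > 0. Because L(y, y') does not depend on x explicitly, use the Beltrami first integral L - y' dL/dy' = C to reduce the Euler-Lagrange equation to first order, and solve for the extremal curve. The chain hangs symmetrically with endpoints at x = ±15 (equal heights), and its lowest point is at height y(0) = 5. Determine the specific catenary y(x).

The Lagrangian L(y, y') = y sqrt(1 + y'^2) has no explicit x dependence, so the Beltrami identity applies:
    L − y' ∂L/∂y' = C.
Compute ∂L/∂y' = y · y' / sqrt(1 + y'^2). Then
    L − y' ∂L/∂y'
    = y sqrt(1 + y'^2) − y · y'^2 / sqrt(1 + y'^2)
    = y (1 + y'^2 − y'^2) / sqrt(1 + y'^2)
    = y / sqrt(1 + y'^2) = C.
Squaring gives y^2 = C^2 (1 + y'^2), i.e.
    y'^2 = y^2 / C^2 − 1.
Separating variables,
    dy / sqrt(y^2 − C^2) = dx / C,
and integrating gives arccosh(y / C) = (x − a)/C, so
    y(x) = C cosh((x − a)/C),
the catenary. The constants C and a are fixed by the two endpoint conditions (and, for the hanging-chain problem, the length constraint selects C).
Now fit the given data. The endpoints x = ±15 are symmetric at equal height, so the catenary is even about its minimum: a = 0 and y(x) = C cosh(x/C). The lowest point is y(0) = C cosh(0) = C, and we are told y(0) = 5, so C = 5. Therefore
    y(x) = 5 cosh(x/5),
and at the endpoints
    y(±15) = 5 cosh(15/5).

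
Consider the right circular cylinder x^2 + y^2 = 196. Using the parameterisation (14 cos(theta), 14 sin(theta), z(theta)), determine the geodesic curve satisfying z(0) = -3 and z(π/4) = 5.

Parameterise the cylinder of radius R = 14 as
    r(θ) = (14 cos θ, 14 sin θ, z(θ)).
The arc-length element is
    ds = sqrt(196 + (dz/dθ)^2) dθ,
so the Lagrangian is L = sqrt(196 + z'^2).
L depends on z' only, not on z or θ, so ∂L/∂z = 0 and
    ∂L/∂z' = z' / sqrt(196 + z'^2).
The Euler-Lagrange equation gives
    d/dθ( z' / sqrt(196 + z'^2) ) = 0,
so z' is constant. Integrating once:
    z(θ) = a θ + b,
a helix on the cylinder (a straight line when the cylinder is unrolled). The constants a, b are determined by the endpoint conditions.
With endpoint conditions z(0) = -3 and z(π/4) = 5: from z(0) = b we get b = -3, and a·π/4 + -3 = 5 gives a = 32/π, so
    z(θ) = (32/π) θ − 3.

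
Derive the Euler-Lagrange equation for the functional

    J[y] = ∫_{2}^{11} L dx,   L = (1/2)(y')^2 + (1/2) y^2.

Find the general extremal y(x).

The Lagrangian is L = (1/2)(y')^2 + (1/2) y^2.
∂L/∂y = y.
∂L/∂y' = y'.
The Euler-Lagrange equation d/dx(∂L/∂y') − ∂L/∂y = 0 becomes:
    y'' - y = 0
General solution: y(x) = A e^x + B e^(-x), where A and B are arbitrary constants fixed by the endpoint conditions.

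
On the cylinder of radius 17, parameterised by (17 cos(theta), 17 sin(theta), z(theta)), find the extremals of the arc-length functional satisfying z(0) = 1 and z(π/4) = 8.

Parameterise the cylinder of radius R = 17 as
    r(θ) = (17 cos θ, 17 sin θ, z(θ)).
The arc-length element is
    ds = sqrt(289 + (dz/dθ)^2) dθ,
so the Lagrangian is L = sqrt(289 + z'^2).
L depends on z' only, not on z or θ, so ∂L/∂z = 0 and
    ∂L/∂z' = z' / sqrt(289 + z'^2).
The Euler-Lagrange equation gives
    d/dθ( z' / sqrt(289 + z'^2) ) = 0,
so z' is constant. Integrating once:
    z(θ) = a θ + b,
a helix on the cylinder (a straight line when the cylinder is unrolled). The constants a, b are determined by the endpoint conditions.
With endpoint conditions z(0) = 1 and z(π/4) = 8: from z(0) = b we get b = 1, and a·π/4 + 1 = 8 gives a = 28/π, so
    z(θ) = (28/π) θ + 1.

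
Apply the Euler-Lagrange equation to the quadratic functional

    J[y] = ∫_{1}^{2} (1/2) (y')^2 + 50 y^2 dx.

The Lagrangian is L = (1/2) (y')^2 + 50 y^2.
Compute ∂L/∂y = 100y, ∂L/∂y' = y'.
The Euler-Lagrange equation d/dx(∂L/∂y') − ∂L/∂y = 0 reduces to
    y'' − 100 y = 0.
Its general solution is
    y(x) = A e^(10x) + B e^(−10x),
with A, B fixed by the endpoint conditions.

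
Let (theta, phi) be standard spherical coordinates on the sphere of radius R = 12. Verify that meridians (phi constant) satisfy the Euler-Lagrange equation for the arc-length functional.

On the sphere of radius R = 12 with spherical coordinates (θ, φ), the induced metric is
    ds^2 = 144(dθ^2 + sin^2(θ) dφ^2).
Using θ as the parameter, the arc-length functional becomes
    J[φ] = ∫ 12 sqrt(1 + sin^2(θ) (dφ/dθ)^2) dθ.
So L = 12 sqrt(1 + sin^2(θ) φ'^2). Compute
    ∂L/∂φ = 0  (L has no explicit φ dependence),
    ∂L/∂φ' = 12 sin^2(θ) φ' / sqrt(1 + sin^2(θ) φ'^2).
For the candidate φ(θ) = c (constant), φ' = 0, so ∂L/∂φ' evaluated along the candidate vanishes, and ∂L/∂φ is identically zero. Hence
    d/dθ(∂L/∂φ') − ∂L/∂φ = 0
is satisfied. Therefore meridians φ = const are extremals of arc length — they are geodesics on the sphere.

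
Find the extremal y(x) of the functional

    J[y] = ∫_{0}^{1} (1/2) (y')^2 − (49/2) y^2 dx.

The Lagrangian is L = (1/2) (y')^2 − (49/2) y^2.
Compute ∂L/∂y = -49y, ∂L/∂y' = y'.
The Euler-Lagrange equation d/dx(∂L/∂y') − ∂L/∂y = 0 reduces to
    y'' + 49 y = 0.
Its general solution is
    y(x) = A sin(7x) + B cos(7x),
with A, B fixed by the endpoint conditions.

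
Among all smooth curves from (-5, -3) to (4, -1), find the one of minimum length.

Arc-length functional: J[y] = ∫ sqrt(1 + (y')^2) dx.
Lagrangian L = sqrt(1 + (y')^2) has no explicit y dependence, so ∂L/∂y = 0 and the Euler-Lagrange equation gives
    d/dx( y' / sqrt(1 + (y')^2) ) = 0  ⇒  y' / sqrt(1 + (y')^2) = const.
Hence y' is constant, so y(x) is affine.
Fitting the endpoints (-5, -3) and (4, -1):
    slope m = ((-1) − (-3)) / (4 − (-5)) = 2/9,
    intercept c = (-3) − m·(-5) = -17/9.
Extremal: y(x) = (2/9) x - 17/9.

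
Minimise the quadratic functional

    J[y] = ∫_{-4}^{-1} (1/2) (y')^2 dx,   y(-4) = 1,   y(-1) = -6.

The Lagrangian is L = (1/2) (y')^2.
Compute ∂L/∂y = 0, ∂L/∂y' = y'.
The Euler-Lagrange equation d/dx(∂L/∂y') − ∂L/∂y = 0 reduces to
    y'' = 0.
Its general solution is
    y(x) = A x + B,
with A, B fixed by the endpoint conditions.
Applying the endpoint conditions y(-4) = 1 and y(-1) = -6: solve A·-4 + B = 1 and A·-1 + B = -6. Subtracting gives A(-1 − -4) = -6 − 1, so A = -7/3, and B = 1 − A·-4 = -25/3. Therefore
    y(x) = (-7/3) x - 25/3.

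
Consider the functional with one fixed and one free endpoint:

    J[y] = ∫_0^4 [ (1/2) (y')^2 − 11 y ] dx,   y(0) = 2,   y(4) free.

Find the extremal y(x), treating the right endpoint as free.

The Lagrangian L = (1/2) (y')^2 − 11 y gives
    ∂L/∂y = −11,   ∂L/∂y' = y'.
Euler-Lagrange: d/dx(y') − (−11) = 0, i.e. y'' + 11 = 0, so
    y(x) = −(11/2) x^2 + C1 x + C2.
Fixed left endpoint y(0) = 2 ⇒ C2 = 2.
The right endpoint x = 4 is free, so the natural (transversality) condition is ∂L/∂y' |_{x=4} = 0, i.e. y'(4) = 0.
Compute y'(x) = −11 x + C1, so y'(4) = −44 + C1 = 0 ⇒ C1 = 44.
Therefore the extremal is
    y(x) = −(11/2) x^2 + 44 x + 2.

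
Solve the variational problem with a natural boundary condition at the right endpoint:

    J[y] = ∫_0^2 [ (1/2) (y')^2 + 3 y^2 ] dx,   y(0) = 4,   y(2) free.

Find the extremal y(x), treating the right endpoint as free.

The Lagrangian L = (1/2) (y')^2 + 3 y^2 gives
    ∂L/∂y = 6 y,   ∂L/∂y' = y'.
Euler-Lagrange: y'' − 6 y = 0.
With k = sqrt(6), the general solution is
    y(x) = A cosh(sqrt(6) x) + B sinh(sqrt(6) x).
Fixed left endpoint y(0) = 4 ⇒ A = 4.
The right endpoint x = 2 is free, so the natural (transversality) condition is ∂L/∂y' |_{x=2} = 0, i.e. y'(2) = 0.
Compute y'(x) = A k sinh(k x) + B k cosh(k x), so
    y'(2) = A k sinh(k·2) + B k cosh(k·2) = 0
    ⇒ B = −A tanh(k·2) = − 4 tanh(sqrt(6)·2).
Therefore the extremal is
    y(x) = 4 cosh(sqrt(6) x) − 4 tanh(sqrt(6)·2) sinh(sqrt(6) x).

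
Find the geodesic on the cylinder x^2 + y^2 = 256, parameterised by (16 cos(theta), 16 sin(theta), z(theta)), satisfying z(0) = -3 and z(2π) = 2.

Parameterise the cylinder of radius R = 16 as
    r(θ) = (16 cos θ, 16 sin θ, z(θ)).
The arc-length element is
    ds = sqrt(256 + (dz/dθ)^2) dθ,
so the Lagrangian is L = sqrt(256 + z'^2).
L depends on z' only, not on z or θ, so ∂L/∂z = 0 and
    ∂L/∂z' = z' / sqrt(256 + z'^2).
The Euler-Lagrange equation gives
    d/dθ( z' / sqrt(256 + z'^2) ) = 0,
so z' is constant. Integrating once:
    z(θ) = a θ + b,
a helix on the cylinder (a straight line when the cylinder is unrolled). The constants a, b are determined by the endpoint conditions.
With endpoint conditions z(0) = -3 and z(2π) = 2: from z(0) = b we get b = -3, and a·2π + -3 = 2 gives a = 5/(2π), so
    z(θ) = (5/(2π)) θ − 3.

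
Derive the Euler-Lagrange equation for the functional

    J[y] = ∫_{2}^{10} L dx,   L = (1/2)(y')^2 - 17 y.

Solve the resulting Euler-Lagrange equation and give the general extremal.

The Lagrangian is L = (1/2)(y')^2 - 17 y.
∂L/∂y = -17.
∂L/∂y' = y'.
The Euler-Lagrange equation d/dx(∂L/∂y') − ∂L/∂y = 0 becomes:
    y'' + 17 = 0
General solution: y(x) = -(17/2) x^2 + A x + B, where A and B are arbitrary constants fixed by the endpoint conditions.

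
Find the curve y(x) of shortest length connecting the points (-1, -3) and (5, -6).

Arc-length functional: J[y] = ∫ sqrt(1 + (y')^2) dx.
Lagrangian L = sqrt(1 + (y')^2) has no explicit y dependence, so ∂L/∂y = 0 and the Euler-Lagrange equation gives
    d/dx( y' / sqrt(1 + (y')^2) ) = 0  ⇒  y' / sqrt(1 + (y')^2) = const.
Hence y' is constant, so y(x) is affine.
Fitting the endpoints (-1, -3) and (5, -6):
    slope m = ((-6) − (-3)) / (5 − (-1)) = -1/2,
    intercept c = (-3) − m·(-1) = -7/2.
Extremal: y(x) = (-1/2) x - 7/2.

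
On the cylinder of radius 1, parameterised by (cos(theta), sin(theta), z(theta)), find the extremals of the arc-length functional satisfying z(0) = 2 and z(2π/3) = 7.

Parameterise the cylinder of radius R = 1 as
    r(θ) = (cos θ, sin θ, z(θ)).
The arc-length element is
    ds = sqrt(1 + (dz/dθ)^2) dθ,
so the Lagrangian is L = sqrt(1 + z'^2).
L depends on z' only, not on z or θ, so ∂L/∂z = 0 and
    ∂L/∂z' = z' / sqrt(1 + z'^2).
The Euler-Lagrange equation gives
    d/dθ( z' / sqrt(1 + z'^2) ) = 0,
so z' is constant. Integrating once:
    z(θ) = a θ + b,
a helix on the cylinder (a straight line when the cylinder is unrolled). The constants a, b are determined by the endpoint conditions.
With endpoint conditions z(0) = 2 and z(2π/3) = 7: from z(0) = b we get b = 2, and a·2π/3 + 2 = 7 gives a = 15/(2π), so
    z(θ) = (15/(2π)) θ + 2.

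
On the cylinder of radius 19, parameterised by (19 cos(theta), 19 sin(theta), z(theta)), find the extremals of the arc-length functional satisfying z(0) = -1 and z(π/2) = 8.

Parameterise the cylinder of radius R = 19 as
    r(θ) = (19 cos θ, 19 sin θ, z(θ)).
The arc-length element is
    ds = sqrt(361 + (dz/dθ)^2) dθ,
so the Lagrangian is L = sqrt(361 + z'^2).
L depends on z' only, not on z or θ, so ∂L/∂z = 0 and
    ∂L/∂z' = z' / sqrt(361 + z'^2).
The Euler-Lagrange equation gives
    d/dθ( z' / sqrt(361 + z'^2) ) = 0,
so z' is constant. Integrating once:
    z(θ) = a θ + b,
a helix on the cylinder (a straight line when the cylinder is unrolled). The constants a, b are determined by the endpoint conditions.
With endpoint conditions z(0) = -1 and z(π/2) = 8: from z(0) = b we get b = -1, and a·π/2 + -1 = 8 gives a = 18/π, so
    z(θ) = (18/π) θ − 1.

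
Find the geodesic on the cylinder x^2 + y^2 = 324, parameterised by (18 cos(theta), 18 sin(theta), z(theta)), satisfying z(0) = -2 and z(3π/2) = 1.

Parameterise the cylinder of radius R = 18 as
    r(θ) = (18 cos θ, 18 sin θ, z(θ)).
The arc-length element is
    ds = sqrt(324 + (dz/dθ)^2) dθ,
so the Lagrangian is L = sqrt(324 + z'^2).
L depends on z' only, not on z or θ, so ∂L/∂z = 0 and
    ∂L/∂z' = z' / sqrt(324 + z'^2).
The Euler-Lagrange equation gives
    d/dθ( z' / sqrt(324 + z'^2) ) = 0,
so z' is constant. Integrating once:
    z(θ) = a θ + b,
a helix on the cylinder (a straight line when the cylinder is unrolled). The constants a, b are determined by the endpoint conditions.
With endpoint conditions z(0) = -2 and z(3π/2) = 1: from z(0) = b we get b = -2, and a·3π/2 + -2 = 1 gives a = 2/π, so
    z(θ) = (2/π) θ − 2.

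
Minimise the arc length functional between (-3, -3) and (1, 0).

Arc-length functional: J[y] = ∫ sqrt(1 + (y')^2) dx.
Lagrangian L = sqrt(1 + (y')^2) has no explicit y dependence, so ∂L/∂y = 0 and the Euler-Lagrange equation gives
    d/dx( y' / sqrt(1 + (y')^2) ) = 0  ⇒  y' / sqrt(1 + (y')^2) = const.
Hence y' is constant, so y(x) is affine.
Fitting the endpoints (-3, -3) and (1, 0):
    slope m = (0 − (-3)) / (1 − (-3)) = 3/4,
    intercept c = (-3) − m·(-3) = -3/4.
Extremal: y(x) = (3/4) x - 3/4.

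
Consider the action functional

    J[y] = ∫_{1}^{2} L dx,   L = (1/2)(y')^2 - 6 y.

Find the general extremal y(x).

The Lagrangian is L = (1/2)(y')^2 - 6 y.
∂L/∂y = -6.
∂L/∂y' = y'.
The Euler-Lagrange equation d/dx(∂L/∂y') − ∂L/∂y = 0 becomes:
    y'' + 6 = 0
General solution: y(x) = -3 x^2 + A x + B, where A and B are arbitrary constants fixed by the endpoint conditions.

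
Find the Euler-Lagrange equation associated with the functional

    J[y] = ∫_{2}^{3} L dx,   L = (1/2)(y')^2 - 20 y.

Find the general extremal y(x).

The Lagrangian is L = (1/2)(y')^2 - 20 y.
∂L/∂y = -20.
∂L/∂y' = y'.
The Euler-Lagrange equation d/dx(∂L/∂y') − ∂L/∂y = 0 becomes:
    y'' + 20 = 0
General solution: y(x) = -10 x^2 + A x + B, where A and B are arbitrary constants fixed by the endpoint conditions.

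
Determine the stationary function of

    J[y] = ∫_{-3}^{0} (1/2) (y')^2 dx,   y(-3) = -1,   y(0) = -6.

The Lagrangian is L = (1/2) (y')^2.
Compute ∂L/∂y = 0, ∂L/∂y' = y'.
The Euler-Lagrange equation d/dx(∂L/∂y') − ∂L/∂y = 0 reduces to
    y'' = 0.
Its general solution is
    y(x) = A x + B,
with A, B fixed by the endpoint conditions.
Applying the endpoint conditions y(-3) = -1 and y(0) = -6: solve A·-3 + B = -1 and A·0 + B = -6. Subtracting gives A(0 − -3) = -6 − -1, so A = -5/3, and B = -1 − A·-3 = -6. Therefore
    y(x) = (-5/3) x - 6.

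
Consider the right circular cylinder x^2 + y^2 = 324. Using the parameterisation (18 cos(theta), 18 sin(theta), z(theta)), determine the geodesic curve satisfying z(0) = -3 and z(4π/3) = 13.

Parameterise the cylinder of radius R = 18 as
    r(θ) = (18 cos θ, 18 sin θ, z(θ)).
The arc-length element is
    ds = sqrt(324 + (dz/dθ)^2) dθ,
so the Lagrangian is L = sqrt(324 + z'^2).
L depends on z' only, not on z or θ, so ∂L/∂z = 0 and
    ∂L/∂z' = z' / sqrt(324 + z'^2).
The Euler-Lagrange equation gives
    d/dθ( z' / sqrt(324 + z'^2) ) = 0,
so z' is constant. Integrating once:
    z(θ) = a θ + b,
a helix on the cylinder (a straight line when the cylinder is unrolled). The constants a, b are determined by the endpoint conditions.
With endpoint conditions z(0) = -3 and z(4π/3) = 13: from z(0) = b we get b = -3, and a·4π/3 + -3 = 13 gives a = 12/π, so
    z(θ) = (12/π) θ − 3.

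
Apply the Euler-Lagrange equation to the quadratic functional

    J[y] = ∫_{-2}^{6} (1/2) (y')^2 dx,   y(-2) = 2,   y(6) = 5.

The Lagrangian is L = (1/2) (y')^2.
Compute ∂L/∂y = 0, ∂L/∂y' = y'.
The Euler-Lagrange equation d/dx(∂L/∂y') − ∂L/∂y = 0 reduces to
    y'' = 0.
Its general solution is
    y(x) = A x + B,
with A, B fixed by the endpoint conditions.
Applying the endpoint conditions y(-2) = 2 and y(6) = 5: solve A·-2 + B = 2 and A·6 + B = 5. Subtracting gives A(6 − -2) = 5 − 2, so A = 3/8, and B = 2 − A·-2 = 11/4. Therefore
    y(x) = (3/8) x + 11/4.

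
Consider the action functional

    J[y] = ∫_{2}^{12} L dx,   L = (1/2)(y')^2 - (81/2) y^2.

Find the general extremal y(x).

The Lagrangian is L = (1/2)(y')^2 - (81/2) y^2.
∂L/∂y = -81y.
∂L/∂y' = y'.
The Euler-Lagrange equation d/dx(∂L/∂y') − ∂L/∂y = 0 becomes:
    y'' + 81 y = 0
General solution: y(x) = A sin(9x) + B cos(9x), where A and B are arbitrary constants fixed by the endpoint conditions.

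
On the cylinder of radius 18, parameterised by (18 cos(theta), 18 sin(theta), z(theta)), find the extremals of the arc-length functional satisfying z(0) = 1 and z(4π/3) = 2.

Parameterise the cylinder of radius R = 18 as
    r(θ) = (18 cos θ, 18 sin θ, z(θ)).
The arc-length element is
    ds = sqrt(324 + (dz/dθ)^2) dθ,
so the Lagrangian is L = sqrt(324 + z'^2).
L depends on z' only, not on z or θ, so ∂L/∂z = 0 and
    ∂L/∂z' = z' / sqrt(324 + z'^2).
The Euler-Lagrange equation gives
    d/dθ( z' / sqrt(324 + z'^2) ) = 0,
so z' is constant. Integrating once:
    z(θ) = a θ + b,
a helix on the cylinder (a straight line when the cylinder is unrolled). The constants a, b are determined by the endpoint conditions.
With endpoint conditions z(0) = 1 and z(4π/3) = 2: from z(0) = b we get b = 1, and a·4π/3 + 1 = 2 gives a = 3/(4π), so
    z(θ) = (3/(4π)) θ + 1.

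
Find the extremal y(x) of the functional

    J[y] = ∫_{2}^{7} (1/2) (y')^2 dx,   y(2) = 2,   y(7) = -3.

The Lagrangian is L = (1/2) (y')^2.
Compute ∂L/∂y = 0, ∂L/∂y' = y'.
The Euler-Lagrange equation d/dx(∂L/∂y') − ∂L/∂y = 0 reduces to
    y'' = 0.
Its general solution is
    y(x) = A x + B,
with A, B fixed by the endpoint conditions.
Applying the endpoint conditions y(2) = 2 and y(7) = -3: solve A·2 + B = 2 and A·7 + B = -3. Subtracting gives A(7 − 2) = -3 − 2, so A = -1, and B = 2 − A·2 = 4. Therefore
    y(x) = -x + 4.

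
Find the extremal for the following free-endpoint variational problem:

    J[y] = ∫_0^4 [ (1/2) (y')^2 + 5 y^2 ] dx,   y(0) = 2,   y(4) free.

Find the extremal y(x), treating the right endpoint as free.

The Lagrangian L = (1/2) (y')^2 + 5 y^2 gives
    ∂L/∂y = 10 y,   ∂L/∂y' = y'.
Euler-Lagrange: y'' − 10 y = 0.
With k = sqrt(10), the general solution is
    y(x) = A cosh(sqrt(10) x) + B sinh(sqrt(10) x).
Fixed left endpoint y(0) = 2 ⇒ A = 2.
The right endpoint x = 4 is free, so the natural (transversality) condition is ∂L/∂y' |_{x=4} = 0, i.e. y'(4) = 0.
Compute y'(x) = A k sinh(k x) + B k cosh(k x), so
    y'(4) = A k sinh(k·4) + B k cosh(k·4) = 0
    ⇒ B = −A tanh(k·4) = − 2 tanh(sqrt(10)·4).
Therefore the extremal is
    y(x) = 2 cosh(sqrt(10) x) − 2 tanh(sqrt(10)·4) sinh(sqrt(10) x).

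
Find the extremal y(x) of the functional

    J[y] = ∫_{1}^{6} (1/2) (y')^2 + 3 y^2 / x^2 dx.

The Lagrangian is L = (1/2) (y')^2 + 3 y^2 / x^2.
Compute ∂L/∂y = 6y/x^2, ∂L/∂y' = y'.
The Euler-Lagrange equation d/dx(∂L/∂y') − ∂L/∂y = 0 reduces to
    y'' − 6/x^2 · y = 0  (x > 0).
Its general solution is
    y(x) = A x^3 + B x^(-2),
with A, B fixed by the endpoint conditions.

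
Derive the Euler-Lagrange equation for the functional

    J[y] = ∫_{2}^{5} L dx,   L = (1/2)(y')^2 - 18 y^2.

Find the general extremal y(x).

The Lagrangian is L = (1/2)(y')^2 - 18 y^2.
∂L/∂y = -36y.
∂L/∂y' = y'.
The Euler-Lagrange equation d/dx(∂L/∂y') − ∂L/∂y = 0 becomes:
    y'' + 36 y = 0
General solution: y(x) = A sin(6x) + B cos(6x), where A and B are arbitrary constants fixed by the endpoint conditions.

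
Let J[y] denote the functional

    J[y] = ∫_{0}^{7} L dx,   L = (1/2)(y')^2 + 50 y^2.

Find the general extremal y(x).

The Lagrangian is L = (1/2)(y')^2 + 50 y^2.
∂L/∂y = 100y.
∂L/∂y' = y'.
The Euler-Lagrange equation d/dx(∂L/∂y') − ∂L/∂y = 0 becomes:
    y'' - 100 y = 0
General solution: y(x) = A e^(10x) + B e^(-10x), where A and B are arbitrary constants fixed by the endpoint conditions.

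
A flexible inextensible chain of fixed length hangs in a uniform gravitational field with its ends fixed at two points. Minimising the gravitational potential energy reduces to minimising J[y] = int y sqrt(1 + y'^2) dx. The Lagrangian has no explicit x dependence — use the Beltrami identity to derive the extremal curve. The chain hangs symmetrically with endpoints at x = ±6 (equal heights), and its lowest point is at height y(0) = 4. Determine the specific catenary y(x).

The Lagrangian L(y, y') = y sqrt(1 + y'^2) has no explicit x dependence, so the Beltrami identity applies:
    L − y' ∂L/∂y' = C.
Compute ∂L/∂y' = y · y' / sqrt(1 + y'^2). Then
    L − y' ∂L/∂y'
    = y sqrt(1 + y'^2) − y · y'^2 / sqrt(1 + y'^2)
    = y (1 + y'^2 − y'^2) / sqrt(1 + y'^2)
    = y / sqrt(1 + y'^2) = C.
Squaring gives y^2 = C^2 (1 + y'^2), i.e.
    y'^2 = y^2 / C^2 − 1.
Separating variables,
    dy / sqrt(y^2 − C^2) = dx / C,
and integrating gives arccosh(y / C) = (x − a)/C, so
    y(x) = C cosh((x − a)/C),
the catenary. The constants C and a are fixed by the two endpoint conditions (and, for the hanging-chain problem, the length constraint selects C).
Now fit the given data. The endpoints x = ±6 are symmetric at equal height, so the catenary is even about its minimum: a = 0 and y(x) = C cosh(x/C). The lowest point is y(0) = C cosh(0) = C, and we are told y(0) = 4, so C = 4. Therefore
    y(x) = 4 cosh(x/4),
and at the endpoints
    y(±6) = 4 cosh(6/4).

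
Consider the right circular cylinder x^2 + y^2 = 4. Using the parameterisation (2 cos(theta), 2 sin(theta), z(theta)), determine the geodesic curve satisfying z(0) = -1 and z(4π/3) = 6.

Parameterise the cylinder of radius R = 2 as
    r(θ) = (2 cos θ, 2 sin θ, z(θ)).
The arc-length element is
    ds = sqrt(4 + (dz/dθ)^2) dθ,
so the Lagrangian is L = sqrt(4 + z'^2).
L depends on z' only, not on z or θ, so ∂L/∂z = 0 and
    ∂L/∂z' = z' / sqrt(4 + z'^2).
The Euler-Lagrange equation gives
    d/dθ( z' / sqrt(4 + z'^2) ) = 0,
so z' is constant. Integrating once:
    z(θ) = a θ + b,
a helix on the cylinder (a straight line when the cylinder is unrolled). The constants a, b are determined by the endpoint conditions.
With endpoint conditions z(0) = -1 and z(4π/3) = 6: from z(0) = b we get b = -1, and a·4π/3 + -1 = 6 gives a = 21/(4π), so
    z(θ) = (21/(4π)) θ − 1.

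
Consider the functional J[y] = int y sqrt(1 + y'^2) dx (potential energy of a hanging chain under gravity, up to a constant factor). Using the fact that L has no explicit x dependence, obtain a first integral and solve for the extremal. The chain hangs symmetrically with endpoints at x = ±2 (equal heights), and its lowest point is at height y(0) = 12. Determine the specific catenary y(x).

The Lagrangian L(y, y') = y sqrt(1 + y'^2) has no explicit x dependence, so the Beltrami identity applies:
    L − y' ∂L/∂y' = C.
Compute ∂L/∂y' = y · y' / sqrt(1 + y'^2). Then
    L − y' ∂L/∂y'
    = y sqrt(1 + y'^2) − y · y'^2 / sqrt(1 + y'^2)
    = y (1 + y'^2 − y'^2) / sqrt(1 + y'^2)
    = y / sqrt(1 + y'^2) = C.
Squaring gives y^2 = C^2 (1 + y'^2), i.e.
    y'^2 = y^2 / C^2 − 1.
Separating variables,
    dy / sqrt(y^2 − C^2) = dx / C,
and integrating gives arccosh(y / C) = (x − a)/C, so
    y(x) = C cosh((x − a)/C),
the catenary. The constants C and a are fixed by the two endpoint conditions (and, for the hanging-chain problem, the length constraint selects C).
Now fit the given data. The endpoints x = ±2 are symmetric at equal height, so the catenary is even about its minimum: a = 0 and y(x) = C cosh(x/C). The lowest point is y(0) = C cosh(0) = C, and we are told y(0) = 12, so C = 12. Therefore
    y(x) = 12 cosh(x/12),
and at the endpoints
    y(±2) = 12 cosh(2/12).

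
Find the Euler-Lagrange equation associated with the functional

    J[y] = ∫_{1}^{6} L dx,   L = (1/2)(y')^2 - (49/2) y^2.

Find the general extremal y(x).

The Lagrangian is L = (1/2)(y')^2 - (49/2) y^2.
∂L/∂y = -49y.
∂L/∂y' = y'.
The Euler-Lagrange equation d/dx(∂L/∂y') − ∂L/∂y = 0 becomes:
    y'' + 49 y = 0
General solution: y(x) = A sin(7x) + B cos(7x), where A and B are arbitrary constants fixed by the endpoint conditions.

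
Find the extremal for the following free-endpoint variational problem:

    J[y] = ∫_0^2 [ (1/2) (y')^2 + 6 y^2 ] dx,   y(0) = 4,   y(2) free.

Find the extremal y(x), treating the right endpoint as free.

The Lagrangian L = (1/2) (y')^2 + 6 y^2 gives
    ∂L/∂y = 12 y,   ∂L/∂y' = y'.
Euler-Lagrange: y'' − 12 y = 0.
With k = sqrt(12), the general solution is
    y(x) = A cosh(sqrt(12) x) + B sinh(sqrt(12) x).
Fixed left endpoint y(0) = 4 ⇒ A = 4.
The right endpoint x = 2 is free, so the natural (transversality) condition is ∂L/∂y' |_{x=2} = 0, i.e. y'(2) = 0.
Compute y'(x) = A k sinh(k x) + B k cosh(k x), so
    y'(2) = A k sinh(k·2) + B k cosh(k·2) = 0
    ⇒ B = −A tanh(k·2) = − 4 tanh(sqrt(12)·2).
Therefore the extremal is
    y(x) = 4 cosh(sqrt(12) x) − 4 tanh(sqrt(12)·2) sinh(sqrt(12) x).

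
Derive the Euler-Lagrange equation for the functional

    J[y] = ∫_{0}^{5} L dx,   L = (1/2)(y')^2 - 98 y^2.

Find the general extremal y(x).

The Lagrangian is L = (1/2)(y')^2 - 98 y^2.
∂L/∂y = -196y.
∂L/∂y' = y'.
The Euler-Lagrange equation d/dx(∂L/∂y') − ∂L/∂y = 0 becomes:
    y'' + 196 y = 0
General solution: y(x) = A sin(14x) + B cos(14x), where A and B are arbitrary constants fixed by the endpoint conditions.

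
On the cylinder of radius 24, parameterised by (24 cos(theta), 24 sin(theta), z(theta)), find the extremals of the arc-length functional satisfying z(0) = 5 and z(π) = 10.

Parameterise the cylinder of radius R = 24 as
    r(θ) = (24 cos θ, 24 sin θ, z(θ)).
The arc-length element is
    ds = sqrt(576 + (dz/dθ)^2) dθ,
so the Lagrangian is L = sqrt(576 + z'^2).
L depends on z' only, not on z or θ, so ∂L/∂z = 0 and
    ∂L/∂z' = z' / sqrt(576 + z'^2).
The Euler-Lagrange equation gives
    d/dθ( z' / sqrt(576 + z'^2) ) = 0,
so z' is constant. Integrating once:
    z(θ) = a θ + b,
a helix on the cylinder (a straight line when the cylinder is unrolled). The constants a, b are determined by the endpoint conditions.
With endpoint conditions z(0) = 5 and z(π) = 10: from z(0) = b we get b = 5, and a·π + 5 = 10 gives a = 5/π, so
    z(θ) = (5/π) θ + 5.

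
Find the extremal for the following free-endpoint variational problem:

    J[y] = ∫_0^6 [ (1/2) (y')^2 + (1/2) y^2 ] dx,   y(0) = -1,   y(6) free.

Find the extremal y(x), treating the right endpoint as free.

The Lagrangian L = (1/2) (y')^2 + (1/2) y^2 gives
    ∂L/∂y = 1 y,   ∂L/∂y' = y'.
Euler-Lagrange: y'' − y = 0.
With k = 1, the general solution is
    y(x) = A cosh(x) + B sinh(x).
Fixed left endpoint y(0) = -1 ⇒ A = -1.
The right endpoint x = 6 is free, so the natural (transversality) condition is ∂L/∂y' |_{x=6} = 0, i.e. y'(6) = 0.
Compute y'(x) = A k sinh(k x) + B k cosh(k x), so
    y'(6) = A k sinh(k·6) + B k cosh(k·6) = 0
    ⇒ B = −A tanh(k·6) = tanh(1·6).
Therefore the extremal is
    y(x) = −cosh(1 x) + tanh(1·6) sinh(1 x).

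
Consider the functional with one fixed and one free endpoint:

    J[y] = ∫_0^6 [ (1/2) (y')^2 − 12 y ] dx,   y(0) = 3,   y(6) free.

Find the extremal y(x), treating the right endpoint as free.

The Lagrangian L = (1/2) (y')^2 − 12 y gives
    ∂L/∂y = −12,   ∂L/∂y' = y'.
Euler-Lagrange: d/dx(y') − (−12) = 0, i.e. y'' + 12 = 0, so
    y(x) = −(12/2) x^2 + C1 x + C2.
Fixed left endpoint y(0) = 3 ⇒ C2 = 3.
The right endpoint x = 6 is free, so the natural (transversality) condition is ∂L/∂y' |_{x=6} = 0, i.e. y'(6) = 0.
Compute y'(x) = −12 x + C1, so y'(6) = −72 + C1 = 0 ⇒ C1 = 72.
Therefore the extremal is
    y(x) = −6 x^2 + 72 x + 3.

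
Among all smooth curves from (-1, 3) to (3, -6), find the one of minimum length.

Arc-length functional: J[y] = ∫ sqrt(1 + (y')^2) dx.
Lagrangian L = sqrt(1 + (y')^2) has no explicit y dependence, so ∂L/∂y = 0 and the Euler-Lagrange equation gives
    d/dx( y' / sqrt(1 + (y')^2) ) = 0  ⇒  y' / sqrt(1 + (y')^2) = const.
Hence y' is constant, so y(x) is affine.
Fitting the endpoints (-1, 3) and (3, -6):
    slope m = ((-6) − 3) / (3 − (-1)) = -9/4,
    intercept c = 3 − m·(-1) = 3/4.
Extremal: y(x) = (-9/4) x + 3/4.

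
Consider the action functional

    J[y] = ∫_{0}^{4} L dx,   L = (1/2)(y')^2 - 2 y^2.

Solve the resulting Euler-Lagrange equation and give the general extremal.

The Lagrangian is L = (1/2)(y')^2 - 2 y^2.
∂L/∂y = -4y.
∂L/∂y' = y'.
The Euler-Lagrange equation d/dx(∂L/∂y') − ∂L/∂y = 0 becomes:
    y'' + 4 y = 0
General solution: y(x) = A sin(2x) + B cos(2x), where A and B are arbitrary constants fixed by the endpoint conditions.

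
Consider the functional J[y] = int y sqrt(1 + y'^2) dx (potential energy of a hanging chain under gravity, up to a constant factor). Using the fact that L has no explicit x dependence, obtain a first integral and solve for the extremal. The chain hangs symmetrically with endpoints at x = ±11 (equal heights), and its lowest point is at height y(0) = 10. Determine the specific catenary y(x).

The Lagrangian L(y, y') = y sqrt(1 + y'^2) has no explicit x dependence, so the Beltrami identity applies:
    L − y' ∂L/∂y' = C.
Compute ∂L/∂y' = y · y' / sqrt(1 + y'^2). Then
    L − y' ∂L/∂y'
    = y sqrt(1 + y'^2) − y · y'^2 / sqrt(1 + y'^2)
    = y (1 + y'^2 − y'^2) / sqrt(1 + y'^2)
    = y / sqrt(1 + y'^2) = C.
Squaring gives y^2 = C^2 (1 + y'^2), i.e.
    y'^2 = y^2 / C^2 − 1.
Separating variables,
    dy / sqrt(y^2 − C^2) = dx / C,
and integrating gives arccosh(y / C) = (x − a)/C, so
    y(x) = C cosh((x − a)/C),
the catenary. The constants C and a are fixed by the two endpoint conditions (and, for the hanging-chain problem, the length constraint selects C).
Now fit the given data. The endpoints x = ±11 are symmetric at equal height, so the catenary is even about its minimum: a = 0 and y(x) = C cosh(x/C). The lowest point is y(0) = C cosh(0) = C, and we are told y(0) = 10, so C = 10. Therefore
    y(x) = 10 cosh(x/10),
and at the endpoints
    y(±11) = 10 cosh(11/10).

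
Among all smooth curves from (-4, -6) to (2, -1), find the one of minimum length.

Arc-length functional: J[y] = ∫ sqrt(1 + (y')^2) dx.
Lagrangian L = sqrt(1 + (y')^2) has no explicit y dependence, so ∂L/∂y = 0 and the Euler-Lagrange equation gives
    d/dx( y' / sqrt(1 + (y')^2) ) = 0  ⇒  y' / sqrt(1 + (y')^2) = const.
Hence y' is constant, so y(x) is affine.
Fitting the endpoints (-4, -6) and (2, -1):
    slope m = ((-1) − (-6)) / (2 − (-4)) = 5/6,
    intercept c = (-6) − m·(-4) = -8/3.
Extremal: y(x) = (5/6) x - 8/3.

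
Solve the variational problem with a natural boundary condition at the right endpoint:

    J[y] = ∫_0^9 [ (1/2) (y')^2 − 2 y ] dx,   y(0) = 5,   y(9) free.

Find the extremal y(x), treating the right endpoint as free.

The Lagrangian L = (1/2) (y')^2 − 2 y gives
    ∂L/∂y = −2,   ∂L/∂y' = y'.
Euler-Lagrange: d/dx(y') − (−2) = 0, i.e. y'' + 2 = 0, so
    y(x) = −(2/2) x^2 + C1 x + C2.
Fixed left endpoint y(0) = 5 ⇒ C2 = 5.
The right endpoint x = 9 is free, so the natural (transversality) condition is ∂L/∂y' |_{x=9} = 0, i.e. y'(9) = 0.
Compute y'(x) = −2 x + C1, so y'(9) = −18 + C1 = 0 ⇒ C1 = 18.
Therefore the extremal is
    y(x) = −x^2 + 18 x + 5.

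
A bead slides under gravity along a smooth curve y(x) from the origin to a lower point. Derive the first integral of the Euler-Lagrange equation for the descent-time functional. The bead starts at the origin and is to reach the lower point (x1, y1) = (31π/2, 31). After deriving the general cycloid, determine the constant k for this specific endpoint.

The Lagrangian L = sqrt((1 + y'^2) / y) has no explicit x dependence, so the Beltrami identity applies:
    L − y' ∂L/∂y' = C.
Compute ∂L/∂y' = y' / sqrt(y (1 + y'^2)).
Substitute:
    sqrt((1 + y'^2)/y) − y'·y' / sqrt(y (1 + y'^2))
    = (1 + y'^2) / sqrt(y (1 + y'^2)) − y'^2 / sqrt(y (1 + y'^2))
    = 1 / sqrt(y (1 + y'^2)) = C.
Squaring and rearranging gives the first integral
    y (1 + y'^2) = 1/C^2 =: k   (constant).
Solving this first-order ODE by the substitution
    y = (k/2)(1 − cos θ)
yields the cycloid parameterisation
    x(θ) = (k/2)(θ − sin θ),   y(θ) = (k/2)(1 − cos θ).
The constant k is fixed by the endpoint condition.
Now fit the given lower endpoint (x1, y1) = (31π/2, 31). At the bottom of the first arch (θ = π), the parametric equations give
    y(π) = (k/2)(1 − cos π) = k,
    x(π) = (k/2)(π − sin π) = kπ/2.
Matching y(π) = 31 gives k = 31, consistent with x(π) = 31π/2. Therefore the specific cycloid is
    x(θ) = (31/2)(θ − sin θ),   y(θ) = (31/2)(1 − cos θ).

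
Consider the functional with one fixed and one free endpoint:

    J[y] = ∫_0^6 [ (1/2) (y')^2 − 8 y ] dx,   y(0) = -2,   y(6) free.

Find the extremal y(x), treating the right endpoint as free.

The Lagrangian L = (1/2) (y')^2 − 8 y gives
    ∂L/∂y = −8,   ∂L/∂y' = y'.
Euler-Lagrange: d/dx(y') − (−8) = 0, i.e. y'' + 8 = 0, so
    y(x) = −(8/2) x^2 + C1 x + C2.
Fixed left endpoint y(0) = -2 ⇒ C2 = -2.
The right endpoint x = 6 is free, so the natural (transversality) condition is ∂L/∂y' |_{x=6} = 0, i.e. y'(6) = 0.
Compute y'(x) = −8 x + C1, so y'(6) = −48 + C1 = 0 ⇒ C1 = 48.
Therefore the extremal is
    y(x) = −4 x^2 + 48 x − 2.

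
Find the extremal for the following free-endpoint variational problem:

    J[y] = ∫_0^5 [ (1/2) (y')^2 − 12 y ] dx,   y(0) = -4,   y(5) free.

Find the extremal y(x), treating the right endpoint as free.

The Lagrangian L = (1/2) (y')^2 − 12 y gives
    ∂L/∂y = −12,   ∂L/∂y' = y'.
Euler-Lagrange: d/dx(y') − (−12) = 0, i.e. y'' + 12 = 0, so
    y(x) = −(12/2) x^2 + C1 x + C2.
Fixed left endpoint y(0) = -4 ⇒ C2 = -4.
The right endpoint x = 5 is free, so the natural (transversality) condition is ∂L/∂y' |_{x=5} = 0, i.e. y'(5) = 0.
Compute y'(x) = −12 x + C1, so y'(5) = −60 + C1 = 0 ⇒ C1 = 60.
Therefore the extremal is
    y(x) = −6 x^2 + 60 x − 4.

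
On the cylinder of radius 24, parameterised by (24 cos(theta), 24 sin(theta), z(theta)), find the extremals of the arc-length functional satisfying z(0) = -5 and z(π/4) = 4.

Parameterise the cylinder of radius R = 24 as
    r(θ) = (24 cos θ, 24 sin θ, z(θ)).
The arc-length element is
    ds = sqrt(576 + (dz/dθ)^2) dθ,
so the Lagrangian is L = sqrt(576 + z'^2).
L depends on z' only, not on z or θ, so ∂L/∂z = 0 and
    ∂L/∂z' = z' / sqrt(576 + z'^2).
The Euler-Lagrange equation gives
    d/dθ( z' / sqrt(576 + z'^2) ) = 0,
so z' is constant. Integrating once:
    z(θ) = a θ + b,
a helix on the cylinder (a straight line when the cylinder is unrolled). The constants a, b are determined by the endpoint conditions.
With endpoint conditions z(0) = -5 and z(π/4) = 4: from z(0) = b we get b = -5, and a·π/4 + -5 = 4 gives a = 36/π, so
    z(θ) = (36/π) θ − 5.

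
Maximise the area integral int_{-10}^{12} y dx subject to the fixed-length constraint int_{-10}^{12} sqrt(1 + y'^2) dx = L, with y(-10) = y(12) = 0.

Set up the augmented Lagrangian using a multiplier λ for the length constraint:
    F(y, y') = y − λ sqrt(1 + y'^2).
F has no explicit x dependence, so the Beltrami identity yields a first integral
    F − y' ∂F/∂y' = C.
Compute ∂F/∂y' = −λ y' / sqrt(1 + y'^2). Then
    y − λ sqrt(1 + y'^2) + λ y'^2 / sqrt(1 + y'^2) = C
    ⇒  y − λ / sqrt(1 + y'^2) = C.
Solving for y' and integrating gives
    (x − a)^2 + (y − b)^2 = λ^2,
a circular arc of radius λ. The constants a, b are determined by the endpoint conditions y(-10) = y(12) = 0, and λ is fixed implicitly by the length constraint
    ∫_{-10}^{12} sqrt(1 + y'^2) dx = L.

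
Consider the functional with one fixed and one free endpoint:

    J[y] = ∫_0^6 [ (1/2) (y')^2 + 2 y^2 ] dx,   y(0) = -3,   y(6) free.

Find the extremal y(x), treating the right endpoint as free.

The Lagrangian L = (1/2) (y')^2 + 2 y^2 gives
    ∂L/∂y = 4 y,   ∂L/∂y' = y'.
Euler-Lagrange: y'' − 4 y = 0.
With k = 2, the general solution is
    y(x) = A cosh(2 x) + B sinh(2 x).
Fixed left endpoint y(0) = -3 ⇒ A = -3.
The right endpoint x = 6 is free, so the natural (transversality) condition is ∂L/∂y' |_{x=6} = 0, i.e. y'(6) = 0.
Compute y'(x) = A k sinh(k x) + B k cosh(k x), so
    y'(6) = A k sinh(k·6) + B k cosh(k·6) = 0
    ⇒ B = −A tanh(k·6) = 3 tanh(2·6).
Therefore the extremal is
    y(x) = −3 cosh(2 x) + 3 tanh(2·6) sinh(2 x).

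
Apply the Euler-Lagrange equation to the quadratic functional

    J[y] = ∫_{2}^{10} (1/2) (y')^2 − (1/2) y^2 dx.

The Lagrangian is L = (1/2) (y')^2 − (1/2) y^2.
Compute ∂L/∂y = -y, ∂L/∂y' = y'.
The Euler-Lagrange equation d/dx(∂L/∂y') − ∂L/∂y = 0 reduces to
    y'' + y = 0.
Its general solution is
    y(x) = A sin(x) + B cos(x),
with A, B fixed by the endpoint conditions.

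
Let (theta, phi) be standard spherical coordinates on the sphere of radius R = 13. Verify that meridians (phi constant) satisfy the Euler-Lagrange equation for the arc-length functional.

On the sphere of radius R = 13 with spherical coordinates (θ, φ), the induced metric is
    ds^2 = 169(dθ^2 + sin^2(θ) dφ^2).
Using θ as the parameter, the arc-length functional becomes
    J[φ] = ∫ 13 sqrt(1 + sin^2(θ) (dφ/dθ)^2) dθ.
So L = 13 sqrt(1 + sin^2(θ) φ'^2). Compute
    ∂L/∂φ = 0  (L has no explicit φ dependence),
    ∂L/∂φ' = 13 sin^2(θ) φ' / sqrt(1 + sin^2(θ) φ'^2).
For the candidate φ(θ) = c (constant), φ' = 0, so ∂L/∂φ' evaluated along the candidate vanishes, and ∂L/∂φ is identically zero. Hence
    d/dθ(∂L/∂φ') − ∂L/∂φ = 0
is satisfied. Therefore meridians φ = const are extremals of arc length — they are geodesics on the sphere.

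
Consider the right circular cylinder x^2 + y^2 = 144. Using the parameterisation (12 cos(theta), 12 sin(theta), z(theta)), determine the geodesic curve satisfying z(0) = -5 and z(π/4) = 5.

Parameterise the cylinder of radius R = 12 as
    r(θ) = (12 cos θ, 12 sin θ, z(θ)).
The arc-length element is
    ds = sqrt(144 + (dz/dθ)^2) dθ,
so the Lagrangian is L = sqrt(144 + z'^2).
L depends on z' only, not on z or θ, so ∂L/∂z = 0 and
    ∂L/∂z' = z' / sqrt(144 + z'^2).
The Euler-Lagrange equation gives
    d/dθ( z' / sqrt(144 + z'^2) ) = 0,
so z' is constant. Integrating once:
    z(θ) = a θ + b,
a helix on the cylinder (a straight line when the cylinder is unrolled). The constants a, b are determined by the endpoint conditions.
With endpoint conditions z(0) = -5 and z(π/4) = 5: from z(0) = b we get b = -5, and a·π/4 + -5 = 5 gives a = 40/π, so
    z(θ) = (40/π) θ − 5.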